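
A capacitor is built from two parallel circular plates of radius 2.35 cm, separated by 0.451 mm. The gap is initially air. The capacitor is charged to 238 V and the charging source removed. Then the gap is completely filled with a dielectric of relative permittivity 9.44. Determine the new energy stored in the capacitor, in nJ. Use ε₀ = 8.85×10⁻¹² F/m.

U ≈ 102 nJ

A = π(2.35 cm)² = 1.73×10⁻³ m².
Initially C₁ = ε₀A/d = 8.85×10⁻¹² × 1.73×10⁻³ / 4.51×10⁻⁴ = 3.40×10⁻¹¹ F.
U₁ = 9.64×10⁻⁷ J.
Isolated ⇒ Q is held fixed. C₂ = 9.44 C₁ and U = Q²/(2C), so U₂/U₁ = C₁/C₂ = 0.106.
U₂ = 0.106 × 9.64×10⁻⁷ = 1.02×10⁻⁷ J.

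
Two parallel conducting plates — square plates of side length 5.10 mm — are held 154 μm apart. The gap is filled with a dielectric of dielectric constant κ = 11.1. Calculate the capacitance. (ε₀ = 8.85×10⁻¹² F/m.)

C ≈ 16.6 pF

A = (5.10 mm)² = 2.60×10⁻⁵ m².
C = κε₀A/d = 11.1 × 8.85×10⁻¹² × 2.60×10⁻⁵ / 1.54×10⁻⁴ = 1.66×10⁻¹¹ F.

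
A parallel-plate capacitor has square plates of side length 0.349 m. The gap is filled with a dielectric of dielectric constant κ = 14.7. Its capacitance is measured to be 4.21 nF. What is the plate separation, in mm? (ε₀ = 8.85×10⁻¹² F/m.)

A = (0.349 m)² = 0.122 m².
d = κε₀A/C = 14.7 × 8.85×10⁻¹² × 0.122 / 4.21×10⁻⁹ = 3.76×10⁻³ m.

3.76 mm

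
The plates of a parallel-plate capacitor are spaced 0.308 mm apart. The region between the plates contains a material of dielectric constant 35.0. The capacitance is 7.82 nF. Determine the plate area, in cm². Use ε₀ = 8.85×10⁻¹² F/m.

A = Cd/(κε₀) = 7.82×10⁻⁹ × 3.08×10⁻⁴ / (35.0 × 8.85×10⁻¹²) = 7.78×10⁻³ m².

A ≈ 77.8 cm²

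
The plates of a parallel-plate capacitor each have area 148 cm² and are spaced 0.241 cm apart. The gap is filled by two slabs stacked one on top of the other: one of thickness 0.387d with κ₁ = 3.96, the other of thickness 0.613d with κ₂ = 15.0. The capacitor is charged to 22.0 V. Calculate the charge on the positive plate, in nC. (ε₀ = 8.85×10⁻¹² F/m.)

A = 148 cm² = 1.48×10⁻² m².
Stacked slabs ⇒ two capacitors in series, each with the full plate area.
C₁ = κ₁ε₀A/d₁ = 3.96 × 8.85×10⁻¹² × 1.48×10⁻² / 9.33×10⁻⁴ = 5.56×10⁻¹⁰ F.
C₂ = κ₂ε₀A/d₂ = 15.0 × 8.85×10⁻¹² × 1.48×10⁻² / 1.48×10⁻³ = 1.33×10⁻⁹ F.
C = (1/C₁ + 1/C₂)⁻¹ = 3.92×10⁻¹⁰ F.
Q = CV = 3.92×10⁻¹⁰ × 22.0 = 8.63×10⁻⁹ C.

8.63 nC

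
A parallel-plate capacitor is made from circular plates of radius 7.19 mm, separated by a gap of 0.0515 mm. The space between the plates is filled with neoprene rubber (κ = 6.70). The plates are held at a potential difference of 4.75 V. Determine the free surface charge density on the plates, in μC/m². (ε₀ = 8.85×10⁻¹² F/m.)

5.47 μC/m²

A = π(7.19 mm)² = 1.62×10⁻⁴ m².
C = κε₀A/d = 6.70 × 8.85×10⁻¹² × 1.62×10⁻⁴ / 5.15×10⁻⁵ = 1.87×10⁻¹⁰ F.
σ = Q/A = CV/A = 1.87×10⁻¹⁰ × 4.75 / 1.62×10⁻⁴ = 5.47×10⁻⁶ C/m².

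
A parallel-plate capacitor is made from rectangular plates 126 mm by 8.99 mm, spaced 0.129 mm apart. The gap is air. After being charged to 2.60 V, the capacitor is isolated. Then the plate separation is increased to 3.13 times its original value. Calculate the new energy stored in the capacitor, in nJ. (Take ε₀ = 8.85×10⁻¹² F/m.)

A = 126 × 8.99 mm² = 1.13×10⁻³ m².
Initially C₁ = ε₀A/d = 8.85×10⁻¹² × 1.13×10⁻³ / 1.29×10⁻⁴ = 7.77×10⁻¹¹ F.
U₁ = 2.63×10⁻¹⁰ J.
Isolated ⇒ Q is held fixed. C₂ = 0.319 C₁ and U = Q²/(2C), so U₂/U₁ = C₁/C₂ = 3.13.
U₂ = 3.13 × 2.63×10⁻¹⁰ = 8.22×10⁻¹⁰ J.

0.822 nJ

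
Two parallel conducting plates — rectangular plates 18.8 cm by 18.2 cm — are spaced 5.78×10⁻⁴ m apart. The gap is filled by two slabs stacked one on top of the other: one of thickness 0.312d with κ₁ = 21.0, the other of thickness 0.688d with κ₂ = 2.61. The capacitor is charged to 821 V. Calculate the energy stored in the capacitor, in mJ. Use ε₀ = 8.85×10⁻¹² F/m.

U ≈ 0.634 mJ

A = 18.8 × 18.2 cm² = 3.42×10⁻² m².
Stacked slabs ⇒ two capacitors in series, each with the full plate area.
C₁ = κ₁ε₀A/d₁ = 21.0 × 8.85×10⁻¹² × 3.42×10⁻² / 1.80×10⁻⁴ = 3.53×10⁻⁸ F.
C₂ = κ₂ε₀A/d₂ = 2.61 × 8.85×10⁻¹² × 3.42×10⁻² / 3.98×10⁻⁴ = 1.99×10⁻⁹ F.
C = (1/C₁ + 1/C₂)⁻¹ = 1.88×10⁻⁹ F.
U = ½CV² = ½ × 1.88×10⁻⁹ × (821)² = 6.34×10⁻⁴ J.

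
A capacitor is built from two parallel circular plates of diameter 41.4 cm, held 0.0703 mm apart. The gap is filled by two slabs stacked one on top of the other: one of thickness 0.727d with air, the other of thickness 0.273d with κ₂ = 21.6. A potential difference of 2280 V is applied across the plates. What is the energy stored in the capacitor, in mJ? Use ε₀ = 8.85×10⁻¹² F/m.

59.6 mJ

A = π(41.4/2 cm)² = 0.135 m².
Stacked slabs ⇒ two capacitors in series, each with the full plate area.
C₁ = κ₁ε₀A/d₁ = 1.00 × 8.85×10⁻¹² × 0.135 / 5.11×10⁻⁵ = 2.33×10⁻⁸ F.
C₂ = κ₂ε₀A/d₂ = 21.6 × 8.85×10⁻¹² × 0.135 / 1.92×10⁻⁵ = 1.34×10⁻⁶ F.
C = (1/C₁ + 1/C₂)⁻¹ = 2.29×10⁻⁸ F.
U = ½CV² = ½ × 2.29×10⁻⁸ × (2280)² = 5.96×10⁻² J.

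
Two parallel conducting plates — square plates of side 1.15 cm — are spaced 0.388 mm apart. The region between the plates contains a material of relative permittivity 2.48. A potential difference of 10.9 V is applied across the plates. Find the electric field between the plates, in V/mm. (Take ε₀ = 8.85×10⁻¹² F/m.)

E = V/d = 10.9 / 3.88×10⁻⁴ = 2.81×10⁴ V/m.

28.1 V/mm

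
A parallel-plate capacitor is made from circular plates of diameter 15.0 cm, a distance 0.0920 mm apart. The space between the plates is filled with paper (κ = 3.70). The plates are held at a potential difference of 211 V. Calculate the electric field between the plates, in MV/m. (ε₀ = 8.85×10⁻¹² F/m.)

E = V/d = 211 / 9.20×10⁻⁵ = 2.29×10⁶ V/m.

E ≈ 2.29 MV/m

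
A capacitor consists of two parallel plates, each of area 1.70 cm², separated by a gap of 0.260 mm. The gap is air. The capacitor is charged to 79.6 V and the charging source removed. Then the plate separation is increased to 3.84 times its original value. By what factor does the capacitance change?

0.260

C = ε₀A/d scales as 1/d, so C₂/C₁ = d₁/d₂ = 1/3.84 = 0.260.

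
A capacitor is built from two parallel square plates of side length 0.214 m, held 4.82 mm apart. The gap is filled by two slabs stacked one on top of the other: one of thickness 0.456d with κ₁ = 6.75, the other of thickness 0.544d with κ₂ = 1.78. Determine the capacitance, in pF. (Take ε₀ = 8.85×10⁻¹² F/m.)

C ≈ 225 pF

A = (0.214 m)² = 4.58×10⁻² m².
Stacked slabs ⇒ two capacitors in series, each with the full plate area.
C₁ = κ₁ε₀A/d₁ = 6.75 × 8.85×10⁻¹² × 4.58×10⁻² / 2.20×10⁻³ = 1.24×10⁻⁹ F.
C₂ = κ₂ε₀A/d₂ = 1.78 × 8.85×10⁻¹² × 4.58×10⁻² / 2.62×10⁻³ = 2.75×10⁻¹⁰ F.
C = (1/C₁ + 1/C₂)⁻¹ = 2.25×10⁻¹⁰ F.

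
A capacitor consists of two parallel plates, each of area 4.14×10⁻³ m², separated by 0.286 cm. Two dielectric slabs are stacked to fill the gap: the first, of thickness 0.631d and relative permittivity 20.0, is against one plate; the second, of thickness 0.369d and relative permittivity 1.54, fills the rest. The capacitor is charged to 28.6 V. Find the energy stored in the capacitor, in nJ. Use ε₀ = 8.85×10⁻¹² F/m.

19.3 nJ

Stacked slabs ⇒ two capacitors in series, each with the full plate area.
C₁ = κ₁ε₀A/d₁ = 20.0 × 8.85×10⁻¹² × 4.14×10⁻³ / 1.80×10⁻³ = 4.06×10⁻¹⁰ F.
C₂ = κ₂ε₀A/d₂ = 1.54 × 8.85×10⁻¹² × 4.14×10⁻³ / 1.06×10⁻³ = 5.35×10⁻¹¹ F.
C = (1/C₁ + 1/C₂)⁻¹ = 4.72×10⁻¹¹ F.
U = ½CV² = ½ × 4.72×10⁻¹¹ × (28.6)² = 1.93×10⁻⁸ J.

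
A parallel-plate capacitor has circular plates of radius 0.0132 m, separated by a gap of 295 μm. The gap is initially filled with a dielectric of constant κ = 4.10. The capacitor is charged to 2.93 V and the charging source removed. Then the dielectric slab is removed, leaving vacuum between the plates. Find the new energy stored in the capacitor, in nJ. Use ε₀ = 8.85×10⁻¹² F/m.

A = π(0.0132 m)² = 5.47×10⁻⁴ m².
Initially C₁ = κε₀A/d = 4.10 × 8.85×10⁻¹² × 5.47×10⁻⁴ / 2.95×10⁻⁴ = 6.73×10⁻¹¹ F.
U₁ = 2.89×10⁻¹⁰ J.
Isolated ⇒ Q is held fixed. C₂ = 0.244 C₁ and U = Q²/(2C), so U₂/U₁ = C₁/C₂ = 4.10.
U₂ = 4.10 × 2.89×10⁻¹⁰ = 1.18×10⁻⁹ J.

1.18 nJ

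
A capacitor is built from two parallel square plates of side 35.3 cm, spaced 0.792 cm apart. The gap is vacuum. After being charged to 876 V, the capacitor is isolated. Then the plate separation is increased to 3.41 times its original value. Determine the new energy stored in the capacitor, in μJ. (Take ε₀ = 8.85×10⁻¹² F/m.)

A = (35.3 cm)² = 0.125 m².
Initially C₁ = ε₀A/d = 8.85×10⁻¹² × 0.125 / 7.92×10⁻³ = 1.39×10⁻¹⁰ F.
U₁ = 5.34×10⁻⁵ J.
Isolated ⇒ Q is held fixed. C₂ = 0.293 C₁ and U = Q²/(2C), so U₂/U₁ = C₁/C₂ = 3.41.
U₂ = 3.41 × 5.34×10⁻⁵ = 1.82×10⁻⁴ J.

U ≈ 182 μJ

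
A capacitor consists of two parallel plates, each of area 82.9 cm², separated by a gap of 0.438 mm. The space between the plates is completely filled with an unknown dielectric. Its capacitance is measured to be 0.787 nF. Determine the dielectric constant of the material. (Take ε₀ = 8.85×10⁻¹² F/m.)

κ ≈ 4.70

A = 82.9 cm² = 8.29×10⁻³ m².
κ = Cd/(ε₀A) = 7.87×10⁻¹⁰ × 4.38×10⁻⁴ / (8.85×10⁻¹² × 8.29×10⁻³) = 4.70.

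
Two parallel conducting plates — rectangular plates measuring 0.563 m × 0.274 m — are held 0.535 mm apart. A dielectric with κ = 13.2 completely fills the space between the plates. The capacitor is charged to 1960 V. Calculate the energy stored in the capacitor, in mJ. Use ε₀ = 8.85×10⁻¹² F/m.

A = 0.563 × 0.274 m² = 0.154 m².
C = κε₀A/d = 13.2 × 8.85×10⁻¹² × 0.154 / 5.35×10⁻⁴ = 3.37×10⁻⁸ F.
U = ½CV² = ½ × 3.37×10⁻⁸ × (1960)² = 6.47×10⁻² J.

64.7 mJ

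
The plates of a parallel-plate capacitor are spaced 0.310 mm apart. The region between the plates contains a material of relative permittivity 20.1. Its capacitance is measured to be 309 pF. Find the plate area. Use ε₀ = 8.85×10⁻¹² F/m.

A ≈ 5.38 cm²

A = Cd/(κε₀) = 3.09×10⁻¹⁰ × 3.10×10⁻⁴ / (20.1 × 8.85×10⁻¹²) = 5.38×10⁻⁴ m².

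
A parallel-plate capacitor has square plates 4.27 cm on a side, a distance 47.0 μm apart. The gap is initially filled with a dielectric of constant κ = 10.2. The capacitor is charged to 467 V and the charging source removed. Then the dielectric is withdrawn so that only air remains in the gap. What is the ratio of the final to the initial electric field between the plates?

E₂/E₁ ≈ 10.2

Isolated ⇒ Q is held fixed.
V₂ = Q/C₂ = V₁/0.0980; E = V/d, so E₂/E₁ = (V₂/V₁)(d₁/d₂) = 10.2.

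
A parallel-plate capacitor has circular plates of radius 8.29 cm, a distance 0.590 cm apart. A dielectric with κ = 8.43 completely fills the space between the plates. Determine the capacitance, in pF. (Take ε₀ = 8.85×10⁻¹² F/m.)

A = π(8.29 cm)² = 2.16×10⁻² m².
C = κε₀A/d = 8.43 × 8.85×10⁻¹² × 2.16×10⁻² / 5.90×10⁻³ = 2.73×10⁻¹⁰ F.

C ≈ 273 pF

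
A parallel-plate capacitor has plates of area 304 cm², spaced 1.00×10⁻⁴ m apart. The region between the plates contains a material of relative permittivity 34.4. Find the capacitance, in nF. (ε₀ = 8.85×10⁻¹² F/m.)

C ≈ 92.5 nF

A = 304 cm² = 3.04×10⁻² m².
C = κε₀A/d = 34.4 × 8.85×10⁻¹² × 3.04×10⁻² / 1.00×10⁻⁴ = 9.25×10⁻⁸ F.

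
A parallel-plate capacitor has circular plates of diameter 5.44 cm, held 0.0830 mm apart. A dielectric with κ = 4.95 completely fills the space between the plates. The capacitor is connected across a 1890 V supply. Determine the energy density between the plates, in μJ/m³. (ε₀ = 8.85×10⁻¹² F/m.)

E = V/d = 1890 / 8.30×10⁻⁵ = 2.28×10⁷ V/m.
u = ½κε₀E² = ½ × 4.95 × 8.85×10⁻¹² × (2.28×10⁷)² = 1.14×10⁴ J/m³.

u ≈ 1.14×10¹⁰ μJ/m³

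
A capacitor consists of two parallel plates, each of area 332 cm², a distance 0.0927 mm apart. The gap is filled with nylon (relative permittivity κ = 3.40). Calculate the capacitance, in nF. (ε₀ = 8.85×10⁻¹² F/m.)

C ≈ 10.8 nF

A = 332 cm² = 3.32×10⁻² m².
C = κε₀A/d = 3.40 × 8.85×10⁻¹² × 3.32×10⁻² / 9.27×10⁻⁵ = 1.08×10⁻⁸ F.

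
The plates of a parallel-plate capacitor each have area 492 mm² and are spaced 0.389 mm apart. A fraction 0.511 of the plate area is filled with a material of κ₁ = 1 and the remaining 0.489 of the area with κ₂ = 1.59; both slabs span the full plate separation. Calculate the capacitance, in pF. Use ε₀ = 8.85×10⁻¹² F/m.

A = 492 mm² = 4.92×10⁻⁴ m².
Side-by-side slabs ⇒ two capacitors in parallel, each spanning the full gap.
C₁ = κ₁ε₀A₁/d = 1.00 × 8.85×10⁻¹² × 2.51×10⁻⁴ / 3.89×10⁻⁴ = 5.72×10⁻¹² F.
C₂ = κ₂ε₀A₂/d = 1.59 × 8.85×10⁻¹² × 2.41×10⁻⁴ / 3.89×10⁻⁴ = 8.70×10⁻¹² F.
C = C₁ + C₂ = 1.44×10⁻¹¹ F.

C ≈ 14.4 pF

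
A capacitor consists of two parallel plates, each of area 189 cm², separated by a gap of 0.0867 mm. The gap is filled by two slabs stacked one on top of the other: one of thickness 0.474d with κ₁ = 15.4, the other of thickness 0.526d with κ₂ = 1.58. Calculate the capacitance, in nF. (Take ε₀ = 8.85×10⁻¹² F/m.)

5.30 nF

A = 189 cm² = 1.89×10⁻² m².
Stacked slabs ⇒ two capacitors in series, each with the full plate area.
C₁ = κ₁ε₀A/d₁ = 15.4 × 8.85×10⁻¹² × 1.89×10⁻² / 4.11×10⁻⁵ = 6.27×10⁻⁸ F.
C₂ = κ₂ε₀A/d₂ = 1.58 × 8.85×10⁻¹² × 1.89×10⁻² / 4.56×10⁻⁵ = 5.80×10⁻⁹ F.
C = (1/C₁ + 1/C₂)⁻¹ = 5.30×10⁻⁹ F.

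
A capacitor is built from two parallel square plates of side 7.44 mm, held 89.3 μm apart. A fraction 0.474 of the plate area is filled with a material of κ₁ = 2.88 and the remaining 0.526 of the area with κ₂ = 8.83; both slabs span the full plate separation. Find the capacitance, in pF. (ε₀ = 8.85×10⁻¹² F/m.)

33.0 pF

A = (7.44 mm)² = 5.54×10⁻⁵ m².
Side-by-side slabs ⇒ two capacitors in parallel, each spanning the full gap.
C₁ = κ₁ε₀A₁/d = 2.88 × 8.85×10⁻¹² × 2.62×10⁻⁵ / 8.93×10⁻⁵ = 7.49×10⁻¹² F.
C₂ = κ₂ε₀A₂/d = 8.83 × 8.85×10⁻¹² × 2.91×10⁻⁵ / 8.93×10⁻⁵ = 2.55×10⁻¹¹ F.
C = C₁ + C₂ = 3.30×10⁻¹¹ F.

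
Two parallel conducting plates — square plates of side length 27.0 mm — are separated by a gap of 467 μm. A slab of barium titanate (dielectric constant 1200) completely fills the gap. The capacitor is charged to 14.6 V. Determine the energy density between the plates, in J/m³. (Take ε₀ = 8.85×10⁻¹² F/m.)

E = V/d = 14.6 / 4.67×10⁻⁴ = 3.13×10⁴ V/m.
u = ½κε₀E² = ½ × 1200 × 8.85×10⁻¹² × (3.13×10⁴)² = 5.19 J/m³.

5.19 J/m³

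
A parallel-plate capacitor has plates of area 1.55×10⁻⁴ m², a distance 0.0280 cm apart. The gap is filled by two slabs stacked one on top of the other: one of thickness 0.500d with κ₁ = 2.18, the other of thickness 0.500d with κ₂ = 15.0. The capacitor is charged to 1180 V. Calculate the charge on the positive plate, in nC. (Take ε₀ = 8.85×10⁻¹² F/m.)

Stacked slabs ⇒ two capacitors in series, each with the full plate area.
C₁ = κ₁ε₀A/d₁ = 2.18 × 8.85×10⁻¹² × 1.55×10⁻⁴ / 1.40×10⁻⁴ = 2.14×10⁻¹¹ F.
C₂ = κ₂ε₀A/d₂ = 15.0 × 8.85×10⁻¹² × 1.55×10⁻⁴ / 1.40×10⁻⁴ = 1.47×10⁻¹⁰ F.
C = (1/C₁ + 1/C₂)⁻¹ = 1.86×10⁻¹¹ F.
Q = CV = 1.86×10⁻¹¹ × 1180 = 2.20×10⁻⁸ C.

22.0 nC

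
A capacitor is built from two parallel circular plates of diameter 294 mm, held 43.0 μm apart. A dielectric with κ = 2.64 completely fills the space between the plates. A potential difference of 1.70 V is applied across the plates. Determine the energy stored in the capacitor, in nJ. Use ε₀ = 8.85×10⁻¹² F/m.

53.3 nJ

A = π(294/2 mm)² = 6.79×10⁻² m².
C = κε₀A/d = 2.64 × 8.85×10⁻¹² × 6.79×10⁻² / 4.30×10⁻⁵ = 3.69×10⁻⁸ F.
U = ½CV² = ½ × 3.69×10⁻⁸ × (1.70)² = 5.33×10⁻⁸ J.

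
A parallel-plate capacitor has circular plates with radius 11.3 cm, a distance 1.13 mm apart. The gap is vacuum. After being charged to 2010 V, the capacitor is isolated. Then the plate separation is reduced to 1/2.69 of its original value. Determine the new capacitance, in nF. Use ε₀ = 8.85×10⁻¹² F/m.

0.845 nF

A = π(11.3 cm)² = 4.01×10⁻² m².
Initially C₁ = ε₀A/d = 8.85×10⁻¹² × 4.01×10⁻² / 1.13×10⁻³ = 3.14×10⁻¹⁰ F.
C = ε₀A/d scales as 1/d, so C₂/C₁ = d₁/d₂ = 2.69.
C₂ = 2.69 × 3.14×10⁻¹⁰ = 8.45×10⁻¹⁰ F.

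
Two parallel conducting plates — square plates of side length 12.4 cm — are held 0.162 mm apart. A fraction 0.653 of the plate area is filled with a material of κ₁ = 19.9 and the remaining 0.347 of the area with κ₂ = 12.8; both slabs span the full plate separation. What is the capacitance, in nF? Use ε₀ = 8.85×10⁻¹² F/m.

14.6 nF

A = (12.4 cm)² = 1.54×10⁻² m².
Side-by-side slabs ⇒ two capacitors in parallel, each spanning the full gap.
C₁ = κ₁ε₀A₁/d = 19.9 × 8.85×10⁻¹² × 1.00×10⁻² / 1.62×10⁻⁴ = 1.09×10⁻⁸ F.
C₂ = κ₂ε₀A₂/d = 12.8 × 8.85×10⁻¹² × 5.34×10⁻³ / 1.62×10⁻⁴ = 3.73×10⁻⁹ F.
C = C₁ + C₂ = 1.46×10⁻⁸ F.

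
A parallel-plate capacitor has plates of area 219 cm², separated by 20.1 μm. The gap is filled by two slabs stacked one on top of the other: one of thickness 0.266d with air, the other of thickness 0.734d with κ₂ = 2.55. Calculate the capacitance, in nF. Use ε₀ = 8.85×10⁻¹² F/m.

C ≈ 17.4 nF

A = 219 cm² = 2.19×10⁻² m².
Stacked slabs ⇒ two capacitors in series, each with the full plate area.
C₁ = κ₁ε₀A/d₁ = 1.00 × 8.85×10⁻¹² × 2.19×10⁻² / 5.35×10⁻⁶ = 3.63×10⁻⁸ F.
C₂ = κ₂ε₀A/d₂ = 2.55 × 8.85×10⁻¹² × 2.19×10⁻² / 1.48×10⁻⁵ = 3.35×10⁻⁸ F.
C = (1/C₁ + 1/C₂)⁻¹ = 1.74×10⁻⁸ F.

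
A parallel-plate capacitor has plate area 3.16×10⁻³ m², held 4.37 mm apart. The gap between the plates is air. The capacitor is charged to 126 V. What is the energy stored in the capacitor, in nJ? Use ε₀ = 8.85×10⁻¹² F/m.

C = ε₀A/d = 8.85×10⁻¹² × 3.16×10⁻³ / 4.37×10⁻³ = 6.40×10⁻¹² F.
U = ½CV² = ½ × 6.40×10⁻¹² × (126)² = 5.08×10⁻⁸ J.

U ≈ 50.8 nJ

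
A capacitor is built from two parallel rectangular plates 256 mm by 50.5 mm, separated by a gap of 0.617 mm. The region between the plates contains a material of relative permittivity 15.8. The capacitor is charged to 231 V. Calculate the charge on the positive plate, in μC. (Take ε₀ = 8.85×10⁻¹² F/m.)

Q ≈ 0.677 μC

A = 256 × 50.5 mm² = 1.29×10⁻² m².
C = κε₀A/d = 15.8 × 8.85×10⁻¹² × 1.29×10⁻² / 6.17×10⁻⁴ = 2.93×10⁻⁹ F.
Q = CV = 2.93×10⁻⁹ × 231 = 6.77×10⁻⁷ C.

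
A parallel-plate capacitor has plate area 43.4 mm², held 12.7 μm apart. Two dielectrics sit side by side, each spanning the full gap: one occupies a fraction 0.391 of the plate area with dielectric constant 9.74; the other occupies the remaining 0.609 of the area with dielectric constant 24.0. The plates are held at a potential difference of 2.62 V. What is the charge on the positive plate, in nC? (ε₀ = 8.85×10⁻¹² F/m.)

A = 43.4 mm² = 4.34×10⁻⁵ m².
Side-by-side slabs ⇒ two capacitors in parallel, each spanning the full gap.
C₁ = κ₁ε₀A₁/d = 9.74 × 8.85×10⁻¹² × 1.70×10⁻⁵ / 1.27×10⁻⁵ = 1.15×10⁻¹⁰ F.
C₂ = κ₂ε₀A₂/d = 24.0 × 8.85×10⁻¹² × 2.64×10⁻⁵ / 1.27×10⁻⁵ = 4.42×10⁻¹⁰ F.
C = C₁ + C₂ = 5.57×10⁻¹⁰ F.
Q = CV = 5.57×10⁻¹⁰ × 2.62 = 1.46×10⁻⁹ C.

Q ≈ 1.46 nC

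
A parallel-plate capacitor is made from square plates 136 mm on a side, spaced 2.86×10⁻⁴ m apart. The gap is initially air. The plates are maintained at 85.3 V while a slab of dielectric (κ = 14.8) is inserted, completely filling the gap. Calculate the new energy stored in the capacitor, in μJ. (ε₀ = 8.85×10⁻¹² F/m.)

U ≈ 30.8 μJ

A = (136 mm)² = 1.85×10⁻² m².
Initially C₁ = ε₀A/d = 8.85×10⁻¹² × 1.85×10⁻² / 2.86×10⁻⁴ = 5.72×10⁻¹⁰ F.
U₁ = 2.08×10⁻⁶ J.
Battery connected ⇒ V is held fixed. C₂ = 14.8 C₁ and U = ½CV², so U₂/U₁ = C₂/C₁ = 14.8.
U₂ = 14.8 × 2.08×10⁻⁶ = 3.08×10⁻⁵ J.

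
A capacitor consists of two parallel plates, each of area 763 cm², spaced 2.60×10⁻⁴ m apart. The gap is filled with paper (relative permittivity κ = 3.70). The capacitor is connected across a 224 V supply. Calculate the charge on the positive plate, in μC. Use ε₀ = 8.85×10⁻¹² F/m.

A = 763 cm² = 7.63×10⁻² m².
C = κε₀A/d = 3.70 × 8.85×10⁻¹² × 7.63×10⁻² / 2.60×10⁻⁴ = 9.61×10⁻⁹ F.
Q = CV = 9.61×10⁻⁹ × 224 = 2.15×10⁻⁶ C.

Q ≈ 2.15 μC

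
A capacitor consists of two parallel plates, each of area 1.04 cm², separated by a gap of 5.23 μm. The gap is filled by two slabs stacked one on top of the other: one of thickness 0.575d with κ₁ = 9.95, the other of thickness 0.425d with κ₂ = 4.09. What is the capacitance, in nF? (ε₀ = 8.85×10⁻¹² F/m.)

A = 1.04 cm² = 1.04×10⁻⁴ m².
Stacked slabs ⇒ two capacitors in series, each with the full plate area.
C₁ = κ₁ε₀A/d₁ = 9.95 × 8.85×10⁻¹² × 1.04×10⁻⁴ / 3.01×10⁻⁶ = 3.05×10⁻⁹ F.
C₂ = κ₂ε₀A/d₂ = 4.09 × 8.85×10⁻¹² × 1.04×10⁻⁴ / 2.22×10⁻⁶ = 1.69×10⁻⁹ F.
C = (1/C₁ + 1/C₂)⁻¹ = 1.09×10⁻⁹ F.

1.09 nF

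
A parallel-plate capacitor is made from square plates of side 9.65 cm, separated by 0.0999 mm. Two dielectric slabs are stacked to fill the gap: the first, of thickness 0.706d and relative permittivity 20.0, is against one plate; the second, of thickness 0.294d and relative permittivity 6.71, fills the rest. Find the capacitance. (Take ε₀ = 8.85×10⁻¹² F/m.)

A = (9.65 cm)² = 9.31×10⁻³ m².
Stacked slabs ⇒ two capacitors in series, each with the full plate area.
C₁ = κ₁ε₀A/d₁ = 20.0 × 8.85×10⁻¹² × 9.31×10⁻³ / 7.05×10⁻⁵ = 2.34×10⁻⁸ F.
C₂ = κ₂ε₀A/d₂ = 6.71 × 8.85×10⁻¹² × 9.31×10⁻³ / 2.94×10⁻⁵ = 1.88×10⁻⁸ F.
C = (1/C₁ + 1/C₂)⁻¹ = 1.04×10⁻⁸ F.

C ≈ 10.4 nF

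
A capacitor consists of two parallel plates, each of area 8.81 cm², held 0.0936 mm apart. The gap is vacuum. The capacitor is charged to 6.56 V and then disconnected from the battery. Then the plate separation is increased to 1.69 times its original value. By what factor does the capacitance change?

C = ε₀A/d scales as 1/d, so C₂/C₁ = d₁/d₂ = 1/1.69 = 0.592.

0.592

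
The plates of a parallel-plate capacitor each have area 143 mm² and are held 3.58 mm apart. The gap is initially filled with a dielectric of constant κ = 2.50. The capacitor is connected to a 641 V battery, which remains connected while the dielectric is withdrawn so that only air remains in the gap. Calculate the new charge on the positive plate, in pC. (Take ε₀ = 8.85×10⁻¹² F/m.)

A = 143 mm² = 1.43×10⁻⁴ m².
Initially C₁ = κε₀A/d = 2.50 × 8.85×10⁻¹² × 1.43×10⁻⁴ / 3.58×10⁻³ = 8.84×10⁻¹³ F.
Q₁ = 5.66×10⁻¹⁰ C.
Battery connected ⇒ V is held fixed. C₂ = 0.400 C₁ and Q = CV, so Q₂/Q₁ = C₂/C₁ = 0.400.
Q₂ = 0.400 × 5.66×10⁻¹⁰ = 2.27×10⁻¹⁰ C.

227 pC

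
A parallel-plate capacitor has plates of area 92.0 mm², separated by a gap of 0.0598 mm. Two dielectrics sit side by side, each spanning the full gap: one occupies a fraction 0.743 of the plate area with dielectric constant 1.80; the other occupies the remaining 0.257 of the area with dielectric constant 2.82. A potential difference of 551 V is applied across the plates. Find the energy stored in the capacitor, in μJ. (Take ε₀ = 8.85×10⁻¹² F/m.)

A = 92.0 mm² = 9.20×10⁻⁵ m².
Side-by-side slabs ⇒ two capacitors in parallel, each spanning the full gap.
C₁ = κ₁ε₀A₁/d = 1.80 × 8.85×10⁻¹² × 6.84×10⁻⁵ / 5.98×10⁻⁵ = 1.82×10⁻¹¹ F.
C₂ = κ₂ε₀A₂/d = 2.82 × 8.85×10⁻¹² × 2.36×10⁻⁵ / 5.98×10⁻⁵ = 9.87×10⁻¹² F.
C = C₁ + C₂ = 2.81×10⁻¹¹ F.
U = ½CV² = ½ × 2.81×10⁻¹¹ × (551)² = 4.26×10⁻⁶ J.

U ≈ 4.26 μJ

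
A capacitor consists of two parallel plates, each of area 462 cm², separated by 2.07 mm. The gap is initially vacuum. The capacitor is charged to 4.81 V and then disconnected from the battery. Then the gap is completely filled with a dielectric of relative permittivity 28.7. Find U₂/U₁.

Isolated ⇒ Q is held fixed.
C₂ = 28.7 C₁ and U = Q²/(2C), so U₂/U₁ = C₁/C₂ = 0.0348.

0.0348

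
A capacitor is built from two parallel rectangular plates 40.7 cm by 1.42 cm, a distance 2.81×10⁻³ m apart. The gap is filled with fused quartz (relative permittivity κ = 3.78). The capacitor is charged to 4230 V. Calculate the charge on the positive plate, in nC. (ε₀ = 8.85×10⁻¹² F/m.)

A = 40.7 × 1.42 cm² = 5.78×10⁻³ m².
C = κε₀A/d = 3.78 × 8.85×10⁻¹² × 5.78×10⁻³ / 2.81×10⁻³ = 6.88×10⁻¹¹ F.
Q = CV = 6.88×10⁻¹¹ × 4230 = 2.91×10⁻⁷ C.

Q ≈ 291 nC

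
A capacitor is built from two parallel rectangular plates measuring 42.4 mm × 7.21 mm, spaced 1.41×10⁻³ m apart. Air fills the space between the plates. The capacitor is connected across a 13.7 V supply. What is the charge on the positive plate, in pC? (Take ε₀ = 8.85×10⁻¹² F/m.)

26.3 pC

A = 42.4 × 7.21 mm² = 3.06×10⁻⁴ m².
C = ε₀A/d = 8.85×10⁻¹² × 3.06×10⁻⁴ / 1.41×10⁻³ = 1.92×10⁻¹² F.
Q = CV = 1.92×10⁻¹² × 13.7 = 2.63×10⁻¹¹ C.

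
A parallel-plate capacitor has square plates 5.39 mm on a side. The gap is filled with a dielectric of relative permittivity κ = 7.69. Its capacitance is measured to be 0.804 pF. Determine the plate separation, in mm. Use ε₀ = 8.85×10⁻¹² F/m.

d ≈ 2.46 mm

A = (5.39 mm)² = 2.91×10⁻⁵ m².
d = κε₀A/C = 7.69 × 8.85×10⁻¹² × 2.91×10⁻⁵ / 8.04×10⁻¹³ = 2.46×10⁻³ m.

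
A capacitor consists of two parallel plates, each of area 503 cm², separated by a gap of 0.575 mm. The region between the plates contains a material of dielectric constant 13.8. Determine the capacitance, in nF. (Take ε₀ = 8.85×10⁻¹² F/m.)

A = 503 cm² = 5.03×10⁻² m².
C = κε₀A/d = 13.8 × 8.85×10⁻¹² × 5.03×10⁻² / 5.75×10⁻⁴ = 1.07×10⁻⁸ F.

C ≈ 10.7 nF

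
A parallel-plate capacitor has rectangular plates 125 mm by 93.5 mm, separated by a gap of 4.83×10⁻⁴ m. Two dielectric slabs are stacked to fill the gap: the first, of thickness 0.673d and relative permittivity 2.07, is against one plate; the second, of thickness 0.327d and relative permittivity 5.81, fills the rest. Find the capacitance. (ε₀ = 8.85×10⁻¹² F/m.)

0.561 nF

A = 125 × 93.5 mm² = 1.17×10⁻² m².
Stacked slabs ⇒ two capacitors in series, each with the full plate area.
C₁ = κ₁ε₀A/d₁ = 2.07 × 8.85×10⁻¹² × 1.17×10⁻² / 3.25×10⁻⁴ = 6.59×10⁻¹⁰ F.
C₂ = κ₂ε₀A/d₂ = 5.81 × 8.85×10⁻¹² × 1.17×10⁻² / 1.58×10⁻⁴ = 3.80×10⁻⁹ F.
C = (1/C₁ + 1/C₂)⁻¹ = 5.61×10⁻¹⁰ F.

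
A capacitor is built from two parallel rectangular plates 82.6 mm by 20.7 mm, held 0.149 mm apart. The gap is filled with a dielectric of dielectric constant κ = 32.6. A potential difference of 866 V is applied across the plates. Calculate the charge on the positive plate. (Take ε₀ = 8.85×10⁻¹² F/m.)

Q ≈ 2.87 μC

A = 82.6 × 20.7 mm² = 1.71×10⁻³ m².
C = κε₀A/d = 32.6 × 8.85×10⁻¹² × 1.71×10⁻³ / 1.49×10⁻⁴ = 3.31×10⁻⁹ F.
Q = CV = 3.31×10⁻⁹ × 866 = 2.87×10⁻⁶ C.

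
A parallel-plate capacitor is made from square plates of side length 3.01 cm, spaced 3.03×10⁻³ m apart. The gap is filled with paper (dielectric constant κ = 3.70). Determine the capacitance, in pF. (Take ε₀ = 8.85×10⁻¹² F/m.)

A = (3.01 cm)² = 9.06×10⁻⁴ m².
C = κε₀A/d = 3.70 × 8.85×10⁻¹² × 9.06×10⁻⁴ / 3.03×10⁻³ = 9.79×10⁻¹² F.

9.79 pF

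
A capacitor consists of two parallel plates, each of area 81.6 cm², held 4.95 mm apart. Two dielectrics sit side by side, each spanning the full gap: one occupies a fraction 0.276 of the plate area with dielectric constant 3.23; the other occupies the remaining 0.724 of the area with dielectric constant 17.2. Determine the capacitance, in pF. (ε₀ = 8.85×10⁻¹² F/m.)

195 pF

A = 81.6 cm² = 8.16×10⁻³ m².
Side-by-side slabs ⇒ two capacitors in parallel, each spanning the full gap.
C₁ = κ₁ε₀A₁/d = 3.23 × 8.85×10⁻¹² × 2.25×10⁻³ / 4.95×10⁻³ = 1.30×10⁻¹¹ F.
C₂ = κ₂ε₀A₂/d = 17.2 × 8.85×10⁻¹² × 5.91×10⁻³ / 4.95×10⁻³ = 1.82×10⁻¹⁰ F.
C = C₁ + C₂ = 1.95×10⁻¹⁰ F.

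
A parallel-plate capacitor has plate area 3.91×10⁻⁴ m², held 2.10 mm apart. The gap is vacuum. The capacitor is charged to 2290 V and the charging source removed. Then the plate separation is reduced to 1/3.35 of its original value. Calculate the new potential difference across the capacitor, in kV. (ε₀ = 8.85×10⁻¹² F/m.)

0.684 kV

Initially C₁ = ε₀A/d = 8.85×10⁻¹² × 3.91×10⁻⁴ / 2.10×10⁻³ = 1.65×10⁻¹² F.
V₁ = 2.29×10³ V.
Isolated ⇒ Q is held fixed. C₂ = 3.35 C₁ and V = Q/C, so V₂/V₁ = C₁/C₂ = 0.299.
V₂ = 0.299 × 2.29×10³ = 6.84×10² V.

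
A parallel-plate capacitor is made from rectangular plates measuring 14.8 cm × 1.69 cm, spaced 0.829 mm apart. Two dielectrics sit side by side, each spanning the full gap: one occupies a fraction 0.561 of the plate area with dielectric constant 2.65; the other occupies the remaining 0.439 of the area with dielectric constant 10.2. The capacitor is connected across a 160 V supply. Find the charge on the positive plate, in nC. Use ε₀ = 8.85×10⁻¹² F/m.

A = 14.8 × 1.69 cm² = 2.50×10⁻³ m².
Side-by-side slabs ⇒ two capacitors in parallel, each spanning the full gap.
C₁ = κ₁ε₀A₁/d = 2.65 × 8.85×10⁻¹² × 1.40×10⁻³ / 8.29×10⁻⁴ = 3.97×10⁻¹¹ F.
C₂ = κ₂ε₀A₂/d = 10.2 × 8.85×10⁻¹² × 1.10×10⁻³ / 8.29×10⁻⁴ = 1.20×10⁻¹⁰ F.
C = C₁ + C₂ = 1.59×10⁻¹⁰ F.
Q = CV = 1.59×10⁻¹⁰ × 160 = 2.55×10⁻⁸ C.

25.5 nC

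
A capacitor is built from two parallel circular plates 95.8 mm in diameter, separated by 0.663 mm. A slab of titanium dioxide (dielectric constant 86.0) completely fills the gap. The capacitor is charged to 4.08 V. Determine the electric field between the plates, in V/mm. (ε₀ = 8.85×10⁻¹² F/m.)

E ≈ 6.15 V/mm

E = V/d = 4.08 / 6.63×10⁻⁴ = 6.15×10³ V/m.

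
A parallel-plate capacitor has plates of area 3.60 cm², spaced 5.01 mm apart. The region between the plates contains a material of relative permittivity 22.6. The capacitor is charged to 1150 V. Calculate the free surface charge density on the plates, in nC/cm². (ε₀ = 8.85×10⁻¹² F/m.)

A = 3.60 cm² = 3.60×10⁻⁴ m².
C = κε₀A/d = 22.6 × 8.85×10⁻¹² × 3.60×10⁻⁴ / 5.01×10⁻³ = 1.44×10⁻¹¹ F.
σ = Q/A = CV/A = 1.44×10⁻¹¹ × 1150 / 3.60×10⁻⁴ = 4.59×10⁻⁵ C/m².

σ ≈ 4.59 nC/cm²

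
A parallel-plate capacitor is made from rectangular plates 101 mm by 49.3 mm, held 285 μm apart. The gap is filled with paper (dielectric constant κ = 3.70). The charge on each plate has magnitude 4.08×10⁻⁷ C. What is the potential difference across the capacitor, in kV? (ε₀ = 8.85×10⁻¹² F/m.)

0.713 kV

A = 101 × 49.3 mm² = 4.98×10⁻³ m².
C = κε₀A/d = 3.70 × 8.85×10⁻¹² × 4.98×10⁻³ / 2.85×10⁻⁴ = 5.72×10⁻¹⁰ F.
V = Q/C = 4.08×10⁻⁷ / 5.72×10⁻¹⁰ = 7.13×10² V.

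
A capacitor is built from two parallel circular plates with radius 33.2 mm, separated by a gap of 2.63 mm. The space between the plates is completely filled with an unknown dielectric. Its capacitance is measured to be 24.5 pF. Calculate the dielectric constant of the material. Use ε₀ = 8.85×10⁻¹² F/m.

κ ≈ 2.10

A = π(33.2 mm)² = 3.46×10⁻³ m².
κ = Cd/(ε₀A) = 2.45×10⁻¹¹ × 2.63×10⁻³ / (8.85×10⁻¹² × 3.46×10⁻³) = 2.10.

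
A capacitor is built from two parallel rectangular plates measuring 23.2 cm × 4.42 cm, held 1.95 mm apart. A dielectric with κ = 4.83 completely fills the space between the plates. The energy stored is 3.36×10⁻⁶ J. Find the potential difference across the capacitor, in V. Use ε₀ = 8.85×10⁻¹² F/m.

A = 23.2 × 4.42 cm² = 1.03×10⁻² m².
C = κε₀A/d = 4.83 × 8.85×10⁻¹² × 1.03×10⁻² / 1.95×10⁻³ = 2.25×10⁻¹⁰ F.
V = √(2U/C) = √(2 × 3.36×10⁻⁶ / 2.25×10⁻¹⁰) = 1.73×10² V.

V ≈ 173 V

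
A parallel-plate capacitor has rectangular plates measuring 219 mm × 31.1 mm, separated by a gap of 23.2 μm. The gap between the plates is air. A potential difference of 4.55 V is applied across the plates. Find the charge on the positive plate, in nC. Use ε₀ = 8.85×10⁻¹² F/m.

11.8 nC

A = 219 × 31.1 mm² = 6.81×10⁻³ m².
C = ε₀A/d = 8.85×10⁻¹² × 6.81×10⁻³ / 2.32×10⁻⁵ = 2.60×10⁻⁹ F.
Q = CV = 2.60×10⁻⁹ × 4.55 = 1.18×10⁻⁸ C.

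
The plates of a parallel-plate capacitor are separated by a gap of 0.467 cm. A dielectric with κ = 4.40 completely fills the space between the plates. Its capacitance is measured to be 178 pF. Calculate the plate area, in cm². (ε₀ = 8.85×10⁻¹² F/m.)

A = Cd/(κε₀) = 1.78×10⁻¹⁰ × 4.67×10⁻³ / (4.40 × 8.85×10⁻¹²) = 2.13×10⁻² m².

A ≈ 213 cm²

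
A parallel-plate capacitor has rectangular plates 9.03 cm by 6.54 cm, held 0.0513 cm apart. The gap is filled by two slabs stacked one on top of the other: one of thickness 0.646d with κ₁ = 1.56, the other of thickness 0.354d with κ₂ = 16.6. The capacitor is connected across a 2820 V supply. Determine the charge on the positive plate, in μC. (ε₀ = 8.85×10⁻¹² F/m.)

A = 9.03 × 6.54 cm² = 5.91×10⁻³ m².
Stacked slabs ⇒ two capacitors in series, each with the full plate area.
C₁ = κ₁ε₀A/d₁ = 1.56 × 8.85×10⁻¹² × 5.91×10⁻³ / 3.31×10⁻⁴ = 2.46×10⁻¹⁰ F.
C₂ = κ₂ε₀A/d₂ = 16.6 × 8.85×10⁻¹² × 5.91×10⁻³ / 1.82×10⁻⁴ = 4.78×10⁻⁹ F.
C = (1/C₁ + 1/C₂)⁻¹ = 2.34×10⁻¹⁰ F.
Q = CV = 2.34×10⁻¹⁰ × 2820 = 6.60×10⁻⁷ C.

0.660 μC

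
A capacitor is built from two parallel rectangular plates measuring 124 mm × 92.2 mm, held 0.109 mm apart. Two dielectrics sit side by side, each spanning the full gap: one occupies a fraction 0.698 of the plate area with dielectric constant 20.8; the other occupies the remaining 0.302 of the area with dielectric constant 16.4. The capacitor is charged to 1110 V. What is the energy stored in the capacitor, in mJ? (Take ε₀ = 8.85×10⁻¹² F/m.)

A = 124 × 92.2 mm² = 1.14×10⁻² m².
Side-by-side slabs ⇒ two capacitors in parallel, each spanning the full gap.
C₁ = κ₁ε₀A₁/d = 20.8 × 8.85×10⁻¹² × 7.98×10⁻³ / 1.09×10⁻⁴ = 1.35×10⁻⁸ F.
C₂ = κ₂ε₀A₂/d = 16.4 × 8.85×10⁻¹² × 3.45×10⁻³ / 1.09×10⁻⁴ = 4.60×10⁻⁹ F.
C = C₁ + C₂ = 1.81×10⁻⁸ F.
U = ½CV² = ½ × 1.81×10⁻⁸ × (1110)² = 1.11×10⁻² J.

U ≈ 11.1 mJ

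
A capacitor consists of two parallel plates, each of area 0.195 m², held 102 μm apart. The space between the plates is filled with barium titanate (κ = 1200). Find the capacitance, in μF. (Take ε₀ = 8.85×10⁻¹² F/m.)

20.3 μF

C = κε₀A/d = 1200 × 8.85×10⁻¹² × 0.195 / 1.02×10⁻⁴ = 2.03×10⁻⁵ F.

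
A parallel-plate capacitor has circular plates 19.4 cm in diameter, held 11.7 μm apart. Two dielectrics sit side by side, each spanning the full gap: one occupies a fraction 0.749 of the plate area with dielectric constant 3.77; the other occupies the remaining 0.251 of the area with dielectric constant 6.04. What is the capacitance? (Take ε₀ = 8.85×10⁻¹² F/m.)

A = π(19.4/2 cm)² = 2.96×10⁻² m².
Side-by-side slabs ⇒ two capacitors in parallel, each spanning the full gap.
C₁ = κ₁ε₀A₁/d = 3.77 × 8.85×10⁻¹² × 2.21×10⁻² / 1.17×10⁻⁵ = 6.31×10⁻⁸ F.
C₂ = κ₂ε₀A₂/d = 6.04 × 8.85×10⁻¹² × 7.42×10⁻³ / 1.17×10⁻⁵ = 3.39×10⁻⁸ F.
C = C₁ + C₂ = 9.70×10⁻⁸ F.

97.0 nF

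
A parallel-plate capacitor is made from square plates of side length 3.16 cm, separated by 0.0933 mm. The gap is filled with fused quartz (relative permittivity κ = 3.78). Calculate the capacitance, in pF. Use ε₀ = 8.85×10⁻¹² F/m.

A = (3.16 cm)² = 9.99×10⁻⁴ m².
C = κε₀A/d = 3.78 × 8.85×10⁻¹² × 9.99×10⁻⁴ / 9.33×10⁻⁵ = 3.58×10⁻¹⁰ F.

358 pF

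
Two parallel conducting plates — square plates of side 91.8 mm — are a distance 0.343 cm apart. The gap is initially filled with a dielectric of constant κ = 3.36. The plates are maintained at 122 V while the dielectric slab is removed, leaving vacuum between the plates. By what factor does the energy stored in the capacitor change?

Battery connected ⇒ V is held fixed.
C₂ = 0.298 C₁ and U = ½CV², so U₂/U₁ = C₂/C₁ = 0.298.

U₂/U₁ ≈ 0.298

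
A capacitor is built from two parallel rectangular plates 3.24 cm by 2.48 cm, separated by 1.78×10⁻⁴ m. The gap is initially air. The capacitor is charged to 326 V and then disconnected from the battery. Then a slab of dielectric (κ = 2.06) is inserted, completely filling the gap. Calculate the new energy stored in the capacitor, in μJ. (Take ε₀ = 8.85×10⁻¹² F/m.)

A = 3.24 × 2.48 cm² = 8.04×10⁻⁴ m².
Initially C₁ = ε₀A/d = 8.85×10⁻¹² × 8.04×10⁻⁴ / 1.78×10⁻⁴ = 4.00×10⁻¹¹ F.
U₁ = 2.12×10⁻⁶ J.
Isolated ⇒ Q is held fixed. C₂ = 2.06 C₁ and U = Q²/(2C), so U₂/U₁ = C₁/C₂ = 0.485.
U₂ = 0.485 × 2.12×10⁻⁶ = 1.03×10⁻⁶ J.

U ≈ 1.03 μJ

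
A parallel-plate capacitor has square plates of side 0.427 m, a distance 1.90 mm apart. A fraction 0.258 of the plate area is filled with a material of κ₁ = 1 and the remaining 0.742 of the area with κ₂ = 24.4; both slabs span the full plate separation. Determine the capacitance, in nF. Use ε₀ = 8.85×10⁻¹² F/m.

A = (0.427 m)² = 0.182 m².
Side-by-side slabs ⇒ two capacitors in parallel, each spanning the full gap.
C₁ = κ₁ε₀A₁/d = 1.00 × 8.85×10⁻¹² × 4.70×10⁻² / 1.90×10⁻³ = 2.19×10⁻¹⁰ F.
C₂ = κ₂ε₀A₂/d = 24.4 × 8.85×10⁻¹² × 0.135 / 1.90×10⁻³ = 1.54×10⁻⁸ F.
C = C₁ + C₂ = 1.56×10⁻⁸ F.

15.6 nF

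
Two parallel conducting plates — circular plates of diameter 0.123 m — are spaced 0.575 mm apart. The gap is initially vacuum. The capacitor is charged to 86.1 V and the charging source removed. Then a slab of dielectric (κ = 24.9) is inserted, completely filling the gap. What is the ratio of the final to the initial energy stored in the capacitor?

0.0402

Isolated ⇒ Q is held fixed.
C₂ = 24.9 C₁ and U = Q²/(2C), so U₂/U₁ = C₁/C₂ = 0.0402.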